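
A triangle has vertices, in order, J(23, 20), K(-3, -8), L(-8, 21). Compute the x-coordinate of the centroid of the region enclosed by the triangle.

Apply the shoelace (surveyor's) formula. First the cross-terms c_i = x_i·y_{i+1} − x_{i+1}·y_i:
  -124, -127, -643  ⇒  2A = -894, A = -447.
Then Σ (x_i + x_{i+1})·c_i = -10728, so x̄ = -10728 / (6·(-447)) = 4.

4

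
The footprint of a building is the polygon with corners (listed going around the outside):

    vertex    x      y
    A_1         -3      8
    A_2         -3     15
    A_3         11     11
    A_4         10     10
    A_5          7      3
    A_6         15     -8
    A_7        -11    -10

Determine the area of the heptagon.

Cross-terms: -21, -198, 0, -40, -101, -238, -118  ⇒  Σ = -716
Area = |Σ|/2 = 358.

358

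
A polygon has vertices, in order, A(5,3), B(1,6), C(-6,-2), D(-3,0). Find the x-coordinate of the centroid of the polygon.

Apply the surveyor's formula. First the cross-terms c_i = x_i·y_{i+1} − x_{i+1}·y_i:
  27, 34, -6, -9  ⇒  2A = 46, A = 23.
Then Σ (x_i + x_{i+1})·c_i = 28, so x̄ = 28 / (6·23) = 14/69.

14/69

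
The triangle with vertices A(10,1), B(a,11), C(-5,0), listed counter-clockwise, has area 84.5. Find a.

-9

Write out the shoelace sum; only the two edges meeting at B involve a:
2·Area = [(10·11 − a·1) + (a·0 − (-5)·11)] + -5
       = -1·a + 160 = 169
⇒ a = -9.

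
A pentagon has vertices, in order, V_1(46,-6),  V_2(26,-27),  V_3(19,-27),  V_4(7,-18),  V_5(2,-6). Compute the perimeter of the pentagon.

|V_1V_2| = √((-20)² + (-21)²) = √841 = 29
|V_2V_3| = √((-7)² + (0)²) = √49 = 7
|V_3V_4| = √((-12)² + (9)²) = √225 = 15
|V_4V_5| = √((-5)² + (12)²) = √169 = 13
|V_5V_1| = √((44)² + (0)²) = √1936 = 44
Perimeter = 29 + 7 + 15 + 13 + 44 = 108.

108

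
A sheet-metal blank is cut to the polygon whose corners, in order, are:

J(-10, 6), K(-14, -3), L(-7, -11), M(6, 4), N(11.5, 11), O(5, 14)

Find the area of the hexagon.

290.5

Apply the surveyor's formula: 2A = Σ (x_i·y_{i+1} − x_{i+1}·y_i), indices taken mod 6.
J→K: (-10)(-3) − (-14)(6) = 114
K→L: (-14)(-11) − (-7)(-3) = 133
L→M: (-7)(4) − (6)(-11) = 38
M→N: (6)(11) − (11.5)(4) = 20
N→O: (11.5)(14) − (5)(11) = 106
O→J: (5)(6) − (-10)(14) = 170
Σ = 581
Area = |Σ|/2 = 290.5.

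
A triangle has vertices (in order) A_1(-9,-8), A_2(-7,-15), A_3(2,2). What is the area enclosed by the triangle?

Σ = (79) + (16) + (2) = 97
Area = |Σ|/2 = 48.5.

48.5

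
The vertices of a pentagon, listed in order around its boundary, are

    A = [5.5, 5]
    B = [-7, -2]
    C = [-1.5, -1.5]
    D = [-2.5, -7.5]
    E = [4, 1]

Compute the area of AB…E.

Σ = (24) + (7.5) + (7.5) + (27.5) + (14.5) = 81
Area = |Σ|/2 = 40.5.

40.5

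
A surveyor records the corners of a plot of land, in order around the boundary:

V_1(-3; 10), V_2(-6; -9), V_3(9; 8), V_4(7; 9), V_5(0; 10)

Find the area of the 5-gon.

Σ = (87) + (33) + (25) + (70) + (30) = 245
Area = |Σ|/2 = 122.5.

122.5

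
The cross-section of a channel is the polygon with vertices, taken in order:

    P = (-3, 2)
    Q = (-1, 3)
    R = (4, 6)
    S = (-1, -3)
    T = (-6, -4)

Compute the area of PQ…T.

Apply the shoelace formula: 2A = Σ (x_i·y_{i+1} − x_{i+1}·y_i), indices taken mod 5.
P→Q: (-3)(3) − (-1)(2) = -7
Q→R: (-1)(6) − (4)(3) = -18
R→S: (4)(-3) − (-1)(6) = -6
S→T: (-1)(-4) − (-6)(-3) = -14
T→P: (-6)(2) − (-3)(-4) = -24
Σ = -69
Area = |Σ|/2 = 34.5.

34.5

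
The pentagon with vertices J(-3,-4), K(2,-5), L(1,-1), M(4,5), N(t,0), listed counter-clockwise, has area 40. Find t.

-5

Write out the shoelace sum; only the two edges meeting at N involve t:
2·Area = [(4·0 − t·5) + (t·(-4) − (-3)·0)] + 35
       = -9·t + 35 = 80
⇒ t = -5.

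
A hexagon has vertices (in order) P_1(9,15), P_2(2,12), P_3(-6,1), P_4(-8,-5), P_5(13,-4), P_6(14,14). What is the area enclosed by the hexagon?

304.5

Cross-terms: 78, 74, 38, 97, 238, 84  ⇒  Σ = 609
Area = |Σ|/2 = 304.5.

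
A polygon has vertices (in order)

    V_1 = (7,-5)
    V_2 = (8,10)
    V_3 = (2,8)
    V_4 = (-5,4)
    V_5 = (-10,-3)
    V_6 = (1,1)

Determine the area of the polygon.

Apply the shoelace formula: 2A = Σ (x_i·y_{i+1} − x_{i+1}·y_i), indices taken mod 6.
Σ = (110) + (44) + (48) + (55) + (-7) + (-12) = 238
Area = |Σ|/2 = 119.

119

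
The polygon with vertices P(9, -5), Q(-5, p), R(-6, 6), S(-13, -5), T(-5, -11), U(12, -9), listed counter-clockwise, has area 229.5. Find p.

6

Write out the shoelace sum; only the two edges meeting at Q involve p:
2·Area = [(9·p − (-5)·(-5)) + ((-5)·6 − (-6)·p)] + 424
       = 15·p + 369 = 459
⇒ p = 6.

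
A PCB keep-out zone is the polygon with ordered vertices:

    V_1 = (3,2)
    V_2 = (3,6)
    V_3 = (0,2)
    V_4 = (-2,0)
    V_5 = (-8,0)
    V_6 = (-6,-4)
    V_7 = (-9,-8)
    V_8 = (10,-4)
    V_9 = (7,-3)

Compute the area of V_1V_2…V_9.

101.5

Apply the shoelace (surveyor's) formula: 2A = Σ (x_i·y_{i+1} − x_{i+1}·y_i), indices taken mod 9.
Cross-terms: 12, 6, 4, 0, 32, 12, 116, -2, 23  ⇒  Σ = 203
Area = |Σ|/2 = 101.5.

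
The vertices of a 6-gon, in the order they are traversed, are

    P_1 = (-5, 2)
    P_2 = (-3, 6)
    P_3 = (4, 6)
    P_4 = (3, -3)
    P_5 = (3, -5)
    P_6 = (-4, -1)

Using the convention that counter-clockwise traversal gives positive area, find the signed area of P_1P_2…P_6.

-69

Apply the shoelace formula: 2A = Σ (x_i·y_{i+1} − x_{i+1}·y_i), indices taken mod 6.
P_1→P_2: (-5)(6) − (-3)(2) = -24
P_2→P_3: (-3)(6) − (4)(6) = -42
P_3→P_4: (4)(-3) − (3)(6) = -30
P_4→P_5: (3)(-5) − (3)(-3) = -6
P_5→P_6: (3)(-1) − (-4)(-5) = -23
P_6→P_1: (-4)(2) − (-5)(-1) = -13
Σ = -138
Signed area = Σ/2 = -69 (negative ⇒ clockwise traversal).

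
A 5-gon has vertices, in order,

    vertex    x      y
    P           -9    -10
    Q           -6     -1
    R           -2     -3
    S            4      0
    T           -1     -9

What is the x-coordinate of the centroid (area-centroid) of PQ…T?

Apply the shoelace formula. First the cross-terms c_i = x_i·y_{i+1} − x_{i+1}·y_i:
  -51, 16, 12, -36, -71  ⇒  2A = -130, A = -65.
Then Σ (x_i + x_{i+1})·c_i = 1263, so x̄ = 1263 / (6·(-65)) = -421/130.

-421/130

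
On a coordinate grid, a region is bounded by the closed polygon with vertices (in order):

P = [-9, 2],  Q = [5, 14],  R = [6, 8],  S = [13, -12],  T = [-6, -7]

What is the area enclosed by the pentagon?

297

Apply the shoelace formula: 2A = Σ (x_i·y_{i+1} − x_{i+1}·y_i), indices taken mod 5.
Σ = (-136) + (-44) + (-176) + (-163) + (-75) = -594
Area = |Σ|/2 = 297.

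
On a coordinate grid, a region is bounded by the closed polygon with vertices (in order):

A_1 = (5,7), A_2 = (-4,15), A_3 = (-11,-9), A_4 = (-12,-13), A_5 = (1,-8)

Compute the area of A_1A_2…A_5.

Apply the shoelace (surveyor's) formula: 2A = Σ (x_i·y_{i+1} − x_{i+1}·y_i), indices taken mod 5.
Σ = (103) + (201) + (35) + (109) + (47) = 495
Area = |Σ|/2 = 247.5.

247.5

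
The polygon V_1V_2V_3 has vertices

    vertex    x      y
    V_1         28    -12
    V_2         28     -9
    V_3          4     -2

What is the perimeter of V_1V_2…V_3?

|V_1V_2| = √((0)² + (3)²) = √9 = 3
|V_2V_3| = √((-24)² + (7)²) = √625 = 25
|V_3V_1| = √((24)² + (-10)²) = √676 = 26
Perimeter = 3 + 25 + 26 = 54.

54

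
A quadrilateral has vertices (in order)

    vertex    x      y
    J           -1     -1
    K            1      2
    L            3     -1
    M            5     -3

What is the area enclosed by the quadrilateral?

10

Apply the shoelace (surveyor's) formula: 2A = Σ (x_i·y_{i+1} − x_{i+1}·y_i), indices taken mod 4.
Cross-terms: -1, -7, -4, -8  ⇒  Σ = -20
Area = |Σ|/2 = 10.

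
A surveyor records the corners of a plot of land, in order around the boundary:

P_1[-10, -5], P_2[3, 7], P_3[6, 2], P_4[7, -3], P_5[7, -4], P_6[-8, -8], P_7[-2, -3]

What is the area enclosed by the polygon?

115

Σ = (-55) + (-36) + (-32) + (-7) + (-88) + (8) + (-20) = -230
Area = |Σ|/2 = 115.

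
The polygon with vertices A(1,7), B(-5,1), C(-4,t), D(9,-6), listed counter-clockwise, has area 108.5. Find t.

Write out the shoelace sum; only the two edges meeting at C involve t:
2·Area = [((-5)·t − (-4)·1) + ((-4)·(-6) − 9·t)] + 105
       = -14·t + 133 = 217
⇒ t = -6.

-6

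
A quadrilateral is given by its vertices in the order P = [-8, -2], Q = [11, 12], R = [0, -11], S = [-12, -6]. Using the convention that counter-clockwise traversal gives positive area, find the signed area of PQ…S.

Apply Gauss's area formula: 2A = Σ (x_i·y_{i+1} − x_{i+1}·y_i), indices taken mod 4.
Σ = (-74) + (-121) + (-132) + (-24) = -351
Signed area = Σ/2 = -175.5 (negative ⇒ clockwise traversal).

-175.5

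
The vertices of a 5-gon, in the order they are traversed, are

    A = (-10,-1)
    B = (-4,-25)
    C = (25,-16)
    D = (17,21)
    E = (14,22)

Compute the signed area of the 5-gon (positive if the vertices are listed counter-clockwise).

Apply the surveyor's formula: 2A = Σ (x_i·y_{i+1} − x_{i+1}·y_i), indices taken mod 5.
Σ = (246) + (689) + (797) + (80) + (206) = 2018
Signed area = Σ/2 = 1009 (positive ⇒ counter-clockwise traversal).

1009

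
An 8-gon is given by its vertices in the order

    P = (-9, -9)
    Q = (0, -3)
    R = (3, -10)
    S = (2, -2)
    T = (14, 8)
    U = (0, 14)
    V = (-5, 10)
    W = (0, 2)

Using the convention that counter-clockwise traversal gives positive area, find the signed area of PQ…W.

Apply Gauss's area formula: 2A = Σ (x_i·y_{i+1} − x_{i+1}·y_i), indices taken mod 8.
Cross-terms: 27, 9, 14, 44, 196, 70, -10, 18  ⇒  Σ = 368
Signed area = Σ/2 = 184 (positive ⇒ counter-clockwise traversal).

184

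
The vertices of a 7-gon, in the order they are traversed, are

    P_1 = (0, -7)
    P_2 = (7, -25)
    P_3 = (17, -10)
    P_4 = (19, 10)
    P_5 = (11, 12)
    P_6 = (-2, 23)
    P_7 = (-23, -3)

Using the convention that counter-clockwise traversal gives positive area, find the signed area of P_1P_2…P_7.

927.5

Apply Gauss's area formula: 2A = Σ (x_i·y_{i+1} − x_{i+1}·y_i), indices taken mod 7.
Σ = (49) + (355) + (360) + (118) + (277) + (535) + (161) = 1855
Signed area = Σ/2 = 927.5 (positive ⇒ counter-clockwise traversal).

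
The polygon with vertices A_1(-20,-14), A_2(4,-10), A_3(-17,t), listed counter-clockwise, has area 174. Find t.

1

The doubled signed area Σ (x_i y_{i+1} − x_{i+1} y_i) is linear in t.
With t=0 it equals 324; the coefficient of t is 24 (from the two edges through A_3).
So 24·t + 324 = 2·174 = 348 ⇒ t = 1.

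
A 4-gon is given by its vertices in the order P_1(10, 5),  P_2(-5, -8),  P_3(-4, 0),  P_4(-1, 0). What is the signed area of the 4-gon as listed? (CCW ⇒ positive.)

Apply Gauss's area formula: 2A = Σ (x_i·y_{i+1} − x_{i+1}·y_i), indices taken mod 4.
Cross-terms: -55, -32, 0, -5  ⇒  Σ = -92
Signed area = Σ/2 = -46 (negative ⇒ clockwise traversal).

-46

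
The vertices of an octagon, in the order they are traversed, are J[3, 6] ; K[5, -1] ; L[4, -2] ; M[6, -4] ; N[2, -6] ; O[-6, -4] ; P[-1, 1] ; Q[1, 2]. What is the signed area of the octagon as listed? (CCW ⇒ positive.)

-64

Σ = (-33) + (-6) + (-4) + (-28) + (-44) + (-10) + (-3) + (0) = -128
Signed area = Σ/2 = -64 (negative ⇒ clockwise traversal).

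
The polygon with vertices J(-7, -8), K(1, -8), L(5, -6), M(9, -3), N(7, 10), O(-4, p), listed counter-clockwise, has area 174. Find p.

2

Write out the shoelace sum; only the two edges meeting at O involve p:
2·Area = [(7·p − (-4)·10) + ((-4)·(-8) − (-7)·p)] + 248
       = 14·p + 320 = 348
⇒ p = 2.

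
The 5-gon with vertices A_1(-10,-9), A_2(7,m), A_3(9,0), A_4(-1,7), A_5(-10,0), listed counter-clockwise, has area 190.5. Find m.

The doubled signed area Σ (x_i y_{i+1} − x_{i+1} y_i) is linear in m.
With m=0 it equals 286; the coefficient of m is -19 (from the two edges through A_2).
So -19·m + 286 = 2·190.5 = 381 ⇒ m = -5.

-5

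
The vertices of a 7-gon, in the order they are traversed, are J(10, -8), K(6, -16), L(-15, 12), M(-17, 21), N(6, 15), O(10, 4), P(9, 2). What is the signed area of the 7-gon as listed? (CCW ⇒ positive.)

-503

Apply Gauss's area formula: 2A = Σ (x_i·y_{i+1} − x_{i+1}·y_i), indices taken mod 7.
J→K: (10)(-16) − (6)(-8) = -112
K→L: (6)(12) − (-15)(-16) = -168
L→M: (-15)(21) − (-17)(12) = -111
M→N: (-17)(15) − (6)(21) = -381
N→O: (6)(4) − (10)(15) = -126
O→P: (10)(2) − (9)(4) = -16
P→J: (9)(-8) − (10)(2) = -92
Σ = -1006
Signed area = Σ/2 = -503 (negative ⇒ clockwise traversal).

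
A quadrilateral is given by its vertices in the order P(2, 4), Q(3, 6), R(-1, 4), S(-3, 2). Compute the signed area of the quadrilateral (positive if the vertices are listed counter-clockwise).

6

P→Q: (2)(6) − (3)(4) = 0
Q→R: (3)(4) − (-1)(6) = 18
R→S: (-1)(2) − (-3)(4) = 10
S→P: (-3)(4) − (2)(2) = -16
Σ = 12
Signed area = Σ/2 = 6 (positive ⇒ counter-clockwise traversal).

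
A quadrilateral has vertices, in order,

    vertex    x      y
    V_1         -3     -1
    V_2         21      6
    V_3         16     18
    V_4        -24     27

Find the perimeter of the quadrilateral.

114

|V_1V_2| = √((24)² + (7)²) = √625 = 25
|V_2V_3| = √((-5)² + (12)²) = √169 = 13
|V_3V_4| = √((-40)² + (9)²) = √1681 = 41
|V_4V_1| = √((21)² + (-28)²) = √1225 = 35
Perimeter = 25 + 13 + 41 + 35 = 114.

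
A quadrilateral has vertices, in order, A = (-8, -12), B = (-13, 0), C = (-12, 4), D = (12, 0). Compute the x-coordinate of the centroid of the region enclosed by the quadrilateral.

-10/3

Apply Gauss's area formula. First the cross-terms c_i = x_i·y_{i+1} − x_{i+1}·y_i:
  -156, -52, -48, -144  ⇒  2A = -400, A = -200.
Then Σ (x_i + x_{i+1})·c_i = 4000, so x̄ = 4000 / (6·(-200)) = -10/3.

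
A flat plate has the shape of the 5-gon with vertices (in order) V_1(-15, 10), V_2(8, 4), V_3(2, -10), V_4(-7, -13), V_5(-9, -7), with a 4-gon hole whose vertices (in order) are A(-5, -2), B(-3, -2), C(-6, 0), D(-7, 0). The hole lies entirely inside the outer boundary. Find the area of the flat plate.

Outer boundary:
Apply the shoelace formula: 2A = Σ (x_i·y_{i+1} − x_{i+1}·y_i), indices taken mod 5.
Cross-terms: -140, -88, -96, -68, -195  ⇒  Σ = -587
Area = |Σ|/2 = 293.5.
Hole:
Apply Gauss's area formula: 2A = Σ (x_i·y_{i+1} − x_{i+1}·y_i), indices taken mod 4.
A→B: (-5)(-2) − (-3)(-2) = 4
B→C: (-3)(0) − (-6)(-2) = -12
C→D: (-6)(0) − (-7)(0) = 0
D→A: (-7)(-2) − (-5)(0) = 14
Σ = 6
Area = |Σ|/2 = 3.
Net area = 293.5 − 3 = 290.5.

290.5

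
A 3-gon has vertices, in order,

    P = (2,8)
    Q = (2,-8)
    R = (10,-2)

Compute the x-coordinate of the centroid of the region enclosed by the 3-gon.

Apply the shoelace (surveyor's) formula. First the cross-terms c_i = x_i·y_{i+1} − x_{i+1}·y_i:
  -32, 76, 84  ⇒  2A = 128, A = 64.
Then Σ (x_i + x_{i+1})·c_i = 1792, so x̄ = 1792 / (6·64) = 14/3.

14/3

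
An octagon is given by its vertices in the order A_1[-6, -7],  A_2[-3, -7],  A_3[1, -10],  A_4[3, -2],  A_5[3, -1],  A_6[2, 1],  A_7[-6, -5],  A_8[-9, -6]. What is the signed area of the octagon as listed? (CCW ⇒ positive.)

Apply the shoelace (surveyor's) formula: 2A = Σ (x_i·y_{i+1} − x_{i+1}·y_i), indices taken mod 8.
Σ = (21) + (37) + (28) + (3) + (5) + (-4) + (-9) + (27) = 108
Signed area = Σ/2 = 54 (positive ⇒ counter-clockwise traversal).

54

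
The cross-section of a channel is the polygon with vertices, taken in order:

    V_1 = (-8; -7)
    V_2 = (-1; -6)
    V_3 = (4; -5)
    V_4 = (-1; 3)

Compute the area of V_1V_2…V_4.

54

Apply Gauss's area formula: 2A = Σ (x_i·y_{i+1} − x_{i+1}·y_i), indices taken mod 4.
Cross-terms: 41, 29, 7, 31  ⇒  Σ = 108
Area = |Σ|/2 = 54.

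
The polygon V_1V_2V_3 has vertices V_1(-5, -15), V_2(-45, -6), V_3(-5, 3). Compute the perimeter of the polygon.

100

|V_1V_2| = √((-40)² + (9)²) = √1681 = 41
|V_2V_3| = √((40)² + (9)²) = √1681 = 41
|V_3V_1| = √((0)² + (-18)²) = √324 = 18
Perimeter = 41 + 41 + 18 = 100.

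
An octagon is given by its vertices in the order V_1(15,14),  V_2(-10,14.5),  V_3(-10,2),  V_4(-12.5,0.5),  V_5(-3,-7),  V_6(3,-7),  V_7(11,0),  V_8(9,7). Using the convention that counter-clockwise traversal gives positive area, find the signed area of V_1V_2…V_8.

404.25

Apply the surveyor's formula: 2A = Σ (x_i·y_{i+1} − x_{i+1}·y_i), indices taken mod 8.
Cross-terms: 357.5, 125, 20, 89, 42, 77, 77, 21  ⇒  Σ = 808.5
Signed area = Σ/2 = 404.25 (positive ⇒ counter-clockwise traversal).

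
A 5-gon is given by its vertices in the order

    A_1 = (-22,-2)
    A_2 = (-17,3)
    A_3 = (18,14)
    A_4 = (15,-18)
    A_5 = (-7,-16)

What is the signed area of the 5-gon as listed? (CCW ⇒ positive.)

-815

A_1→A_2: (-22)(3) − (-17)(-2) = -100
A_2→A_3: (-17)(14) − (18)(3) = -292
A_3→A_4: (18)(-18) − (15)(14) = -534
A_4→A_5: (15)(-16) − (-7)(-18) = -366
A_5→A_1: (-7)(-2) − (-22)(-16) = -338
Σ = -1630
Signed area = Σ/2 = -815 (negative ⇒ clockwise traversal).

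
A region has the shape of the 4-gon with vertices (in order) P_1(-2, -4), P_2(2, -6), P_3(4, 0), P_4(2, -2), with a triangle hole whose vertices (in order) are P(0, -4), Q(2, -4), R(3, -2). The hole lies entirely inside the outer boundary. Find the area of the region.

Outer boundary:
Apply the shoelace formula: 2A = Σ (x_i·y_{i+1} − x_{i+1}·y_i), indices taken mod 4.
Cross-terms: 20, 24, -8, -12  ⇒  Σ = 24
Area = |Σ|/2 = 12.
Hole:
Apply Gauss's area formula: 2A = Σ (x_i·y_{i+1} − x_{i+1}·y_i), indices taken mod 3.
Σ = (8) + (8) + (-12) = 4
Area = |Σ|/2 = 2.
Net area = 12 − 2 = 10.

10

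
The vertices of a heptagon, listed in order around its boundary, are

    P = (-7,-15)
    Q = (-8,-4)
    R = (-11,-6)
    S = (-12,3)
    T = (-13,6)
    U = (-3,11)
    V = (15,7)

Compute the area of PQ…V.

Apply the shoelace (surveyor's) formula: 2A = Σ (x_i·y_{i+1} − x_{i+1}·y_i), indices taken mod 7.
Cross-terms: -92, 4, -105, -33, -125, -186, -176  ⇒  Σ = -713
Area = |Σ|/2 = 356.5.

356.5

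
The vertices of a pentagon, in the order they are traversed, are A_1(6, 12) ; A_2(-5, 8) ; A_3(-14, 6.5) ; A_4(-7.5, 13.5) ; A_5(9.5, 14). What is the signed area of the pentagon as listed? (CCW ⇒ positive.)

-78

Apply the shoelace formula: 2A = Σ (x_i·y_{i+1} − x_{i+1}·y_i), indices taken mod 5.
Σ = (108) + (79.5) + (-140.25) + (-233.25) + (30) = -156
Signed area = Σ/2 = -78 (negative ⇒ clockwise traversal).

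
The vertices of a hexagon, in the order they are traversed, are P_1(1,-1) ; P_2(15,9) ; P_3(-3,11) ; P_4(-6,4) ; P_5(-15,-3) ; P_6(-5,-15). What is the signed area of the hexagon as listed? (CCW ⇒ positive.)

Apply the shoelace formula: 2A = Σ (x_i·y_{i+1} − x_{i+1}·y_i), indices taken mod 6.
Σ = (24) + (192) + (54) + (78) + (210) + (20) = 578
Signed area = Σ/2 = 289 (positive ⇒ counter-clockwise traversal).

289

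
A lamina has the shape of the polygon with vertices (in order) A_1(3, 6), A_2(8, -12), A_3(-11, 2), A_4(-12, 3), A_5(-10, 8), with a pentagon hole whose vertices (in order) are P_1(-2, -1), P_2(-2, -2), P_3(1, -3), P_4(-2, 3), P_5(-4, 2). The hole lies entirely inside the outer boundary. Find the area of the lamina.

Outer boundary:
Apply the shoelace formula: 2A = Σ (x_i·y_{i+1} − x_{i+1}·y_i), indices taken mod 5.
A_1→A_2: (3)(-12) − (8)(6) = -84
A_2→A_3: (8)(2) − (-11)(-12) = -116
A_3→A_4: (-11)(3) − (-12)(2) = -9
A_4→A_5: (-12)(8) − (-10)(3) = -66
A_5→A_1: (-10)(6) − (3)(8) = -84
Σ = -359
Area = |Σ|/2 = 179.5.
Hole:
Apply the shoelace (surveyor's) formula: 2A = Σ (x_i·y_{i+1} − x_{i+1}·y_i), indices taken mod 5.
Σ = (2) + (8) + (-3) + (8) + (8) = 23
Area = |Σ|/2 = 11.5.
Net area = 179.5 − 11.5 = 168.

168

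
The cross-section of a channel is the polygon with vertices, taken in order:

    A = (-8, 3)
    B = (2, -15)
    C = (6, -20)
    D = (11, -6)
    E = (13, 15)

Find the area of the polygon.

375

Σ = (114) + (50) + (184) + (243) + (159) = 750
Area = |Σ|/2 = 375.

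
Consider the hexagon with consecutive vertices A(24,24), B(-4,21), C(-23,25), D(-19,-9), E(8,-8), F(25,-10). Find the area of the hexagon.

1424.5

Apply the shoelace (surveyor's) formula: 2A = Σ (x_i·y_{i+1} − x_{i+1}·y_i), indices taken mod 6.
A→B: (24)(21) − (-4)(24) = 600
B→C: (-4)(25) − (-23)(21) = 383
C→D: (-23)(-9) − (-19)(25) = 682
D→E: (-19)(-8) − (8)(-9) = 224
E→F: (8)(-10) − (25)(-8) = 120
F→A: (25)(24) − (24)(-10) = 840
Σ = 2849
Area = |Σ|/2 = 1424.5.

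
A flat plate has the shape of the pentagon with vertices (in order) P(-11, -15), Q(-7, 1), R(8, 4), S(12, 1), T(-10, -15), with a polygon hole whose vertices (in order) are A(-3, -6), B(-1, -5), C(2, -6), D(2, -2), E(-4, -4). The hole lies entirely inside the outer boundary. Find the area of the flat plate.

174

Outer boundary:
Apply the shoelace (surveyor's) formula: 2A = Σ (x_i·y_{i+1} − x_{i+1}·y_i), indices taken mod 5.
Σ = (-116) + (-36) + (-40) + (-170) + (-15) = -377
Area = |Σ|/2 = 188.5.
Hole:
Cross-terms: 9, 16, 8, -16, 12  ⇒  Σ = 29
Area = |Σ|/2 = 14.5.
Net area = 188.5 − 14.5 = 174.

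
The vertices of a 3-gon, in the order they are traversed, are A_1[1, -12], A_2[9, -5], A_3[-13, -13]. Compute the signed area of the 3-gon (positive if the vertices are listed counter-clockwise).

A_1→A_2: (1)(-5) − (9)(-12) = 103
A_2→A_3: (9)(-13) − (-13)(-5) = -182
A_3→A_1: (-13)(-12) − (1)(-13) = 169
Σ = 90
Signed area = Σ/2 = 45 (positive ⇒ counter-clockwise traversal).

45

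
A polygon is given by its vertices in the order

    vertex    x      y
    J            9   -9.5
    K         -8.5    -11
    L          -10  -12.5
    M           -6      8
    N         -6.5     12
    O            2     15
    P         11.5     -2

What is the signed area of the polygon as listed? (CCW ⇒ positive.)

Σ = (-179.75) + (-3.75) + (-155) + (-20) + (-121.5) + (-176.5) + (-91.25) = -747.75
Signed area = Σ/2 = -373.875 (negative ⇒ clockwise traversal).

-373.875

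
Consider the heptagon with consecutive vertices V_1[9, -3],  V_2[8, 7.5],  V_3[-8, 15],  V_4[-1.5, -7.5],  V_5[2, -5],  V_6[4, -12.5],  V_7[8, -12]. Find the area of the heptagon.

253.75

Apply the shoelace (surveyor's) formula: 2A = Σ (x_i·y_{i+1} − x_{i+1}·y_i), indices taken mod 7.
Σ = (91.5) + (180) + (82.5) + (22.5) + (-5) + (52) + (84) = 507.5
Area = |Σ|/2 = 253.75.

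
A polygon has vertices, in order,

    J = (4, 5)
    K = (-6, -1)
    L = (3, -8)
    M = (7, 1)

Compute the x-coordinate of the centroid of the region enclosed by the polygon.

242/167

Apply Gauss's area formula. First the cross-terms c_i = x_i·y_{i+1} − x_{i+1}·y_i:
  26, 51, 59, 31  ⇒  2A = 167, A = 83.5.
Then Σ (x_i + x_{i+1})·c_i = 726, so x̄ = 726 / (6·83.5) = 242/167.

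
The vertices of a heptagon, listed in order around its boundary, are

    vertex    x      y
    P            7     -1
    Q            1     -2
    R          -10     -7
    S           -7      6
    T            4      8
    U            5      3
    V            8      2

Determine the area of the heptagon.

Apply the shoelace (surveyor's) formula: 2A = Σ (x_i·y_{i+1} − x_{i+1}·y_i), indices taken mod 7.
Σ = (-13) + (-27) + (-109) + (-80) + (-28) + (-14) + (-22) = -293
Area = |Σ|/2 = 146.5.

146.5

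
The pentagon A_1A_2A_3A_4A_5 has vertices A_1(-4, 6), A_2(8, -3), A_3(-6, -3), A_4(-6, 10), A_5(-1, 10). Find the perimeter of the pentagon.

52

|A_1A_2| = √((12)² + (-9)²) = √225 = 15
|A_2A_3| = √((-14)² + (0)²) = √196 = 14
|A_3A_4| = √((0)² + (13)²) = √169 = 13
|A_4A_5| = √((5)² + (0)²) = √25 = 5
|A_5A_1| = √((-3)² + (-4)²) = √25 = 5
Perimeter = 15 + 14 + 13 + 5 + 5 = 52.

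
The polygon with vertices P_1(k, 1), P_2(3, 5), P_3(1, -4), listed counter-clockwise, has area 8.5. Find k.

Write out the shoelace sum; only the two edges meeting at P_1 involve k:
2·Area = [(1·1 − k·(-4)) + (k·5 − 3·1)] + -17
       = 9·k + -19 = 17
⇒ k = 4.

4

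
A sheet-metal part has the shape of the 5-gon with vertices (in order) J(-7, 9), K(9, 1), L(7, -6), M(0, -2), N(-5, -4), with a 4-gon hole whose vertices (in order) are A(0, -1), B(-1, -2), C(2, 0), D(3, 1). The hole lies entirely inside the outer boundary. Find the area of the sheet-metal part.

122

Outer boundary:
Apply Gauss's area formula: 2A = Σ (x_i·y_{i+1} − x_{i+1}·y_i), indices taken mod 5.
J→K: (-7)(1) − (9)(9) = -88
K→L: (9)(-6) − (7)(1) = -61
L→M: (7)(-2) − (0)(-6) = -14
M→N: (0)(-4) − (-5)(-2) = -10
N→J: (-5)(9) − (-7)(-4) = -73
Σ = -246
Area = |Σ|/2 = 123.
Hole:
Cross-terms: -1, 4, 2, -3  ⇒  Σ = 2
Area = |Σ|/2 = 1.
Net area = 123 − 1 = 122.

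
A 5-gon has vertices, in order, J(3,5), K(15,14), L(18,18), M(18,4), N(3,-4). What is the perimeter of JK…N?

60

|JK| = √((12)² + (9)²) = √225 = 15
|KL| = √((3)² + (4)²) = √25 = 5
|LM| = √((0)² + (-14)²) = √196 = 14
|MN| = √((-15)² + (-8)²) = √289 = 17
|NJ| = √((0)² + (9)²) = √81 = 9
Perimeter = 15 + 5 + 14 + 17 + 9 = 60.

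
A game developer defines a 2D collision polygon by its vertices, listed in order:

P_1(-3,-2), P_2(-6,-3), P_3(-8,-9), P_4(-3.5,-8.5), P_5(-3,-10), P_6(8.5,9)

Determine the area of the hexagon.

70.5

Σ = (-3) + (30) + (36.5) + (9.5) + (58) + (10) = 141
Area = |Σ|/2 = 70.5.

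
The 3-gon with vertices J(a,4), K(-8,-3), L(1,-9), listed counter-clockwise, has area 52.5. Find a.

-1

The doubled signed area Σ (x_i y_{i+1} − x_{i+1} y_i) is linear in a.
With a=0 it equals 111; the coefficient of a is 6 (from the two edges through J).
So 6·a + 111 = 2·52.5 = 105 ⇒ a = -1.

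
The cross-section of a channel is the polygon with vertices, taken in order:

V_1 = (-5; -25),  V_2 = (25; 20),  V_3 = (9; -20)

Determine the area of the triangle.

240

V_1→V_2: (-5)(20) − (25)(-25) = 525
V_2→V_3: (25)(-20) − (9)(20) = -680
V_3→V_1: (9)(-25) − (-5)(-20) = -325
Σ = -480
Area = |Σ|/2 = 240.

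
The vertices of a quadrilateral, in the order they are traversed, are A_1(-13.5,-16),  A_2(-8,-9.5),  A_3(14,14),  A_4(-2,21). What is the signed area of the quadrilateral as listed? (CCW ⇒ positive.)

A_1→A_2: (-13.5)(-9.5) − (-8)(-16) = 0.25
A_2→A_3: (-8)(14) − (14)(-9.5) = 21
A_3→A_4: (14)(21) − (-2)(14) = 322
A_4→A_1: (-2)(-16) − (-13.5)(21) = 315.5
Σ = 658.75
Signed area = Σ/2 = 329.375 (positive ⇒ counter-clockwise traversal).

329.375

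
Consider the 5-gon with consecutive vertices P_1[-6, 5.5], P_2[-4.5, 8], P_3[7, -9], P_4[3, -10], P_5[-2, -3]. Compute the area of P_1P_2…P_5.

69.875

Σ = (-23.25) + (-15.5) + (-43) + (-29) + (-29) = -139.75
Area = |Σ|/2 = 69.875.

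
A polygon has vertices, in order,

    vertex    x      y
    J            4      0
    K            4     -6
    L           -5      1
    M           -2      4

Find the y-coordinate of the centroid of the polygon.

-10/21

Apply the surveyor's formula. First the cross-terms c_i = x_i·y_{i+1} − x_{i+1}·y_i:
  -24, -26, -18, -16  ⇒  2A = -84, A = -42.
Then Σ (y_i + y_{i+1})·c_i = 120, so ȳ = 120 / (6·(-42)) = -10/21.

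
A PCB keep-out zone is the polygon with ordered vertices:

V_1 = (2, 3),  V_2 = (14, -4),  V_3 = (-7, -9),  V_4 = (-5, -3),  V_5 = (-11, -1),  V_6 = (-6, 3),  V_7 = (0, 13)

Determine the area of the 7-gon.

Apply the shoelace formula: 2A = Σ (x_i·y_{i+1} − x_{i+1}·y_i), indices taken mod 7.
Cross-terms: -50, -154, -24, -28, -39, -78, -26  ⇒  Σ = -399
Area = |Σ|/2 = 199.5.

199.5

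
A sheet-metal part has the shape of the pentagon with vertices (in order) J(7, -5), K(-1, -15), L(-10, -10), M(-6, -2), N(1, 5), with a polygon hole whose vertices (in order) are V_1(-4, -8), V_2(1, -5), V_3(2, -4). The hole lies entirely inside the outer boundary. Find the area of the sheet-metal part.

Outer boundary:
Σ = (-110) + (-140) + (-40) + (-28) + (-40) = -358
Area = |Σ|/2 = 179.
Hole:
Apply the surveyor's formula: 2A = Σ (x_i·y_{i+1} − x_{i+1}·y_i), indices taken mod 3.
Cross-terms: 28, 6, -32  ⇒  Σ = 2
Area = |Σ|/2 = 1.
Net area = 179 − 1 = 178.

178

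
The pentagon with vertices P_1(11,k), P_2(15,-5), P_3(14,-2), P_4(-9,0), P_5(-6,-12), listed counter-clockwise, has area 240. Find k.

The doubled signed area Σ (x_i y_{i+1} − x_{i+1} y_i) is linear in k.
With k=0 it equals 207; the coefficient of k is -21 (from the two edges through P_1).
So -21·k + 207 = 2·240 = 480 ⇒ k = -13.

-13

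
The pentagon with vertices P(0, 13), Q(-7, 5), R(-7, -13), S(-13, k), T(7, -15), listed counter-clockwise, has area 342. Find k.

-25

Write out the shoelace sum; only the two edges meeting at S involve k:
2·Area = [((-7)·k − (-13)·(-13)) + ((-13)·(-15) − 7·k)] + 308
       = -14·k + 334 = 684
⇒ k = -25.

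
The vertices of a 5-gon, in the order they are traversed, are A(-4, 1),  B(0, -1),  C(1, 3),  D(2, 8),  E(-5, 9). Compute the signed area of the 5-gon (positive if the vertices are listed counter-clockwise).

48

Apply the surveyor's formula: 2A = Σ (x_i·y_{i+1} − x_{i+1}·y_i), indices taken mod 5.
Cross-terms: 4, 1, 2, 58, 31  ⇒  Σ = 96
Signed area = Σ/2 = 48 (positive ⇒ counter-clockwise traversal).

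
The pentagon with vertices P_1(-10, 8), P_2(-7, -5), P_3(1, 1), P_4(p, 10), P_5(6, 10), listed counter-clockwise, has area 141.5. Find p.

The doubled signed area Σ (x_i y_{i+1} − x_{i+1} y_i) is linear in p.
With p=0 it equals 202; the coefficient of p is 9 (from the two edges through P_4).
So 9·p + 202 = 2·141.5 = 283 ⇒ p = 9.

9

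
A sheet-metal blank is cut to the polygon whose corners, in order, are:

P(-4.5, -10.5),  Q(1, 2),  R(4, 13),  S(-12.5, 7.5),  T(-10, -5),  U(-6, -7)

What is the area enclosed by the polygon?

204

Σ = (1.5) + (5) + (192.5) + (137.5) + (40) + (31.5) = 408
Area = |Σ|/2 = 204.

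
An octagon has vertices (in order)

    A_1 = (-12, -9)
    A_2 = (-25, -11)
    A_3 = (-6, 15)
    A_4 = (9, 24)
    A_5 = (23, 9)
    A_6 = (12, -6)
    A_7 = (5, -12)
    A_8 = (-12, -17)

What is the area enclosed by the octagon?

Σ = (-93) + (-441) + (-279) + (-471) + (-246) + (-114) + (-229) + (-96) = -1969
Area = |Σ|/2 = 984.5.

984.5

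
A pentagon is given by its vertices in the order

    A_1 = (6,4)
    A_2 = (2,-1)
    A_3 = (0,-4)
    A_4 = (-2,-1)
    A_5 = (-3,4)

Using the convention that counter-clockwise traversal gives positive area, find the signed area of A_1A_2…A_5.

Σ = (-14) + (-8) + (-8) + (-11) + (-36) = -77
Signed area = Σ/2 = -38.5 (negative ⇒ clockwise traversal).

-38.5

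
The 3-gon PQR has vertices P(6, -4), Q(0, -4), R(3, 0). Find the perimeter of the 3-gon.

|PQ| = √((-6)² + (0)²) = √36 = 6
|QR| = √((3)² + (4)²) = √25 = 5
|RP| = √((3)² + (-4)²) = √25 = 5
Perimeter = 6 + 5 + 5 = 16.

16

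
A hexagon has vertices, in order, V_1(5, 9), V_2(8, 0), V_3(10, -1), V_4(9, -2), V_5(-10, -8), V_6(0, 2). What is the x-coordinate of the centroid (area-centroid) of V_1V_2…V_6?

Apply the shoelace formula. First the cross-terms c_i = x_i·y_{i+1} − x_{i+1}·y_i:
  -72, -8, -11, -92, -20, -10  ⇒  2A = -213, A = -106.5.
Then Σ (x_i + x_{i+1})·c_i = -1047, so x̄ = -1047 / (6·(-106.5)) = 349/213.

349/213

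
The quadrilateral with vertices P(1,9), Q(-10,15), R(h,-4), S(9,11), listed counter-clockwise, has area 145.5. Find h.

Write out the shoelace sum; only the two edges meeting at R involve h:
2·Area = [((-10)·(-4) − h·15) + (h·11 − 9·(-4))] + 175
       = -4·h + 251 = 291
⇒ h = -10.

-10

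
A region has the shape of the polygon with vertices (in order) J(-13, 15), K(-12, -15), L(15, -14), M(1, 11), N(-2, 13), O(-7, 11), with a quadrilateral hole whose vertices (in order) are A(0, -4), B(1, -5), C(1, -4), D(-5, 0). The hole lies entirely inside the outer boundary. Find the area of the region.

542

Outer boundary:
Σ = (375) + (393) + (179) + (35) + (69) + (38) = 1089
Area = |Σ|/2 = 544.5.
Hole:
Apply Gauss's area formula: 2A = Σ (x_i·y_{i+1} − x_{i+1}·y_i), indices taken mod 4.
A→B: (0)(-5) − (1)(-4) = 4
B→C: (1)(-4) − (1)(-5) = 1
C→D: (1)(0) − (-5)(-4) = -20
D→A: (-5)(-4) − (0)(0) = 20
Σ = 5
Area = |Σ|/2 = 2.5.
Net area = 544.5 − 2.5 = 542.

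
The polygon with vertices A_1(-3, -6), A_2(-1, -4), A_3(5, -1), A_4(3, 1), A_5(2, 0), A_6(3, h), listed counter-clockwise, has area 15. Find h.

3

Write out the shoelace sum; only the two edges meeting at A_6 involve h:
2·Area = [(2·h − 3·0) + (3·(-6) − (-3)·h)] + 33
       = 5·h + 15 = 30
⇒ h = 3.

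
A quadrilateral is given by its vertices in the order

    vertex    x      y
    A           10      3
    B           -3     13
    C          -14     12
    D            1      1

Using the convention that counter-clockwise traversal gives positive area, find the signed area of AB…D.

Apply the shoelace (surveyor's) formula: 2A = Σ (x_i·y_{i+1} − x_{i+1}·y_i), indices taken mod 4.
Cross-terms: 139, 146, -26, -7  ⇒  Σ = 252
Signed area = Σ/2 = 126 (positive ⇒ counter-clockwise traversal).

126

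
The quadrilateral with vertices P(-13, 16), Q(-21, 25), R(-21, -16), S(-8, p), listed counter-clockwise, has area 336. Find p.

The doubled signed area Σ (x_i y_{i+1} − x_{i+1} y_i) is linear in p.
With p=0 it equals 616; the coefficient of p is -8 (from the two edges through S).
So -8·p + 616 = 2·336 = 672 ⇒ p = -7.

-7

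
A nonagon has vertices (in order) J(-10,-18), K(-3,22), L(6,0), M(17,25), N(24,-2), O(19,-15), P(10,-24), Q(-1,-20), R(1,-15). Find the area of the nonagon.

937.5

Apply the shoelace formula: 2A = Σ (x_i·y_{i+1} − x_{i+1}·y_i), indices taken mod 9.
J→K: (-10)(22) − (-3)(-18) = -274
K→L: (-3)(0) − (6)(22) = -132
L→M: (6)(25) − (17)(0) = 150
M→N: (17)(-2) − (24)(25) = -634
N→O: (24)(-15) − (19)(-2) = -322
O→P: (19)(-24) − (10)(-15) = -306
P→Q: (10)(-20) − (-1)(-24) = -224
Q→R: (-1)(-15) − (1)(-20) = 35
R→J: (1)(-18) − (-10)(-15) = -168
Σ = -1875
Area = |Σ|/2 = 937.5.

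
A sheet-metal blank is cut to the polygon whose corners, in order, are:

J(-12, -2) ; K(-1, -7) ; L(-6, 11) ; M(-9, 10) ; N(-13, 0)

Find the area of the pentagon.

J→K: (-12)(-7) − (-1)(-2) = 82
K→L: (-1)(11) − (-6)(-7) = -53
L→M: (-6)(10) − (-9)(11) = 39
M→N: (-9)(0) − (-13)(10) = 130
N→J: (-13)(-2) − (-12)(0) = 26
Σ = 224
Area = |Σ|/2 = 112.

112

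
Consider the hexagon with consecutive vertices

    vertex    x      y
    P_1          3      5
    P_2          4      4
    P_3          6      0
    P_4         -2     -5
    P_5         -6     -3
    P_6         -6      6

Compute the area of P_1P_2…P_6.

94

P_1→P_2: (3)(4) − (4)(5) = -8
P_2→P_3: (4)(0) − (6)(4) = -24
P_3→P_4: (6)(-5) − (-2)(0) = -30
P_4→P_5: (-2)(-3) − (-6)(-5) = -24
P_5→P_6: (-6)(6) − (-6)(-3) = -54
P_6→P_1: (-6)(5) − (3)(6) = -48
Σ = -188
Area = |Σ|/2 = 94.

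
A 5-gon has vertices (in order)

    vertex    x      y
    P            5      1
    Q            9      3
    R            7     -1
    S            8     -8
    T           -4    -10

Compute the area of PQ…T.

69

Apply the shoelace (surveyor's) formula: 2A = Σ (x_i·y_{i+1} − x_{i+1}·y_i), indices taken mod 5.
Σ = (6) + (-30) + (-48) + (-112) + (46) = -138
Area = |Σ|/2 = 69.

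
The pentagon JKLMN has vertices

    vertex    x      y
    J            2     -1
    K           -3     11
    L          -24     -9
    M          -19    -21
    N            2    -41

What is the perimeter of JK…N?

124

|JK| = √((-5)² + (12)²) = √169 = 13
|KL| = √((-21)² + (-20)²) = √841 = 29
|LM| = √((5)² + (-12)²) = √169 = 13
|MN| = √((21)² + (-20)²) = √841 = 29
|NJ| = √((0)² + (40)²) = √1600 = 40
Perimeter = 13 + 29 + 13 + 29 + 40 = 124.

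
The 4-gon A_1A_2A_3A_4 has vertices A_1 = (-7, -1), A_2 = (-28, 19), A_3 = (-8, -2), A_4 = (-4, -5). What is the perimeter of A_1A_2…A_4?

68

|A_1A_2| = √((-21)² + (20)²) = √841 = 29
|A_2A_3| = √((20)² + (-21)²) = √841 = 29
|A_3A_4| = √((4)² + (-3)²) = √25 = 5
|A_4A_1| = √((-3)² + (4)²) = √25 = 5
Perimeter = 29 + 29 + 5 + 5 = 68.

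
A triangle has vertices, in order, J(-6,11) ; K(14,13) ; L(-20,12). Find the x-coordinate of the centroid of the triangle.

-4

Apply the shoelace (surveyor's) formula. First the cross-terms c_i = x_i·y_{i+1} − x_{i+1}·y_i:
  -232, 428, -148  ⇒  2A = 48, A = 24.
Then Σ (x_i + x_{i+1})·c_i = -576, so x̄ = -576 / (6·24) = -4.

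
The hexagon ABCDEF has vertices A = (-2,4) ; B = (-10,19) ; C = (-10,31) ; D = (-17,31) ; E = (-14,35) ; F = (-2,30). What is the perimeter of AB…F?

|AB| = √((-8)² + (15)²) = √289 = 17
|BC| = √((0)² + (12)²) = √144 = 12
|CD| = √((-7)² + (0)²) = √49 = 7
|DE| = √((3)² + (4)²) = √25 = 5
|EF| = √((12)² + (-5)²) = √169 = 13
|FA| = √((0)² + (-26)²) = √676 = 26
Perimeter = 17 + 12 + 7 + 5 + 13 + 26 = 80.

80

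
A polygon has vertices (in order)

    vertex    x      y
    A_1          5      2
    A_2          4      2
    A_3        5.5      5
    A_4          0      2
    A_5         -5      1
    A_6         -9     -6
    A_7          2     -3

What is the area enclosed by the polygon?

64.5

Σ = (2) + (9) + (11) + (10) + (39) + (39) + (19) = 129
Area = |Σ|/2 = 64.5.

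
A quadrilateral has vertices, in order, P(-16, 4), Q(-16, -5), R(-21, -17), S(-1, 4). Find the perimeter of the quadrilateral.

66

|PQ| = √((0)² + (-9)²) = √81 = 9
|QR| = √((-5)² + (-12)²) = √169 = 13
|RS| = √((20)² + (21)²) = √841 = 29
|SP| = √((-15)² + (0)²) = √225 = 15
Perimeter = 9 + 13 + 29 + 15 = 66.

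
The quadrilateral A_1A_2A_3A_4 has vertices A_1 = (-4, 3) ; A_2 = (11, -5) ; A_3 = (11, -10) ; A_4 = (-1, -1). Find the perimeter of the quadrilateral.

42

|A_1A_2| = √((15)² + (-8)²) = √289 = 17
|A_2A_3| = √((0)² + (-5)²) = √25 = 5
|A_3A_4| = √((-12)² + (9)²) = √225 = 15
|A_4A_1| = √((-3)² + (4)²) = √25 = 5
Perimeter = 17 + 5 + 15 + 5 = 42.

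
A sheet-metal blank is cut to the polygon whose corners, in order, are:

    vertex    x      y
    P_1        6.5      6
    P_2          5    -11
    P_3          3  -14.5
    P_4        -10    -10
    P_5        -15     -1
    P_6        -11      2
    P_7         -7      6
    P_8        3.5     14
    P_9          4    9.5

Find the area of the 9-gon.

P_1→P_2: (6.5)(-11) − (5)(6) = -101.5
P_2→P_3: (5)(-14.5) − (3)(-11) = -39.5
P_3→P_4: (3)(-10) − (-10)(-14.5) = -175
P_4→P_5: (-10)(-1) − (-15)(-10) = -140
P_5→P_6: (-15)(2) − (-11)(-1) = -41
P_6→P_7: (-11)(6) − (-7)(2) = -52
P_7→P_8: (-7)(14) − (3.5)(6) = -119
P_8→P_9: (3.5)(9.5) − (4)(14) = -22.75
P_9→P_1: (4)(6) − (6.5)(9.5) = -37.75
Σ = -728.5
Area = |Σ|/2 = 364.25.

364.25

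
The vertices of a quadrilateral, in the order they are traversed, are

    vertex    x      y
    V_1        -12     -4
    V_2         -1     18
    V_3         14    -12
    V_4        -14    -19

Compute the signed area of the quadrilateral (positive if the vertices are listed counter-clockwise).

-533

Apply the shoelace formula: 2A = Σ (x_i·y_{i+1} − x_{i+1}·y_i), indices taken mod 4.
Σ = (-220) + (-240) + (-434) + (-172) = -1066
Signed area = Σ/2 = -533 (negative ⇒ clockwise traversal).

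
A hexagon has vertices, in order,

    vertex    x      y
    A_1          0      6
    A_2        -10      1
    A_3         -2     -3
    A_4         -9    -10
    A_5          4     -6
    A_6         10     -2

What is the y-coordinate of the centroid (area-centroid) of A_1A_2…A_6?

-137/97

Apply Gauss's area formula. First the cross-terms c_i = x_i·y_{i+1} − x_{i+1}·y_i:
  60, 32, -7, 94, 52, 60  ⇒  2A = 291, A = 145.5.
Then Σ (y_i + y_{i+1})·c_i = -1233, so ȳ = -1233 / (6·145.5) = -137/97.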